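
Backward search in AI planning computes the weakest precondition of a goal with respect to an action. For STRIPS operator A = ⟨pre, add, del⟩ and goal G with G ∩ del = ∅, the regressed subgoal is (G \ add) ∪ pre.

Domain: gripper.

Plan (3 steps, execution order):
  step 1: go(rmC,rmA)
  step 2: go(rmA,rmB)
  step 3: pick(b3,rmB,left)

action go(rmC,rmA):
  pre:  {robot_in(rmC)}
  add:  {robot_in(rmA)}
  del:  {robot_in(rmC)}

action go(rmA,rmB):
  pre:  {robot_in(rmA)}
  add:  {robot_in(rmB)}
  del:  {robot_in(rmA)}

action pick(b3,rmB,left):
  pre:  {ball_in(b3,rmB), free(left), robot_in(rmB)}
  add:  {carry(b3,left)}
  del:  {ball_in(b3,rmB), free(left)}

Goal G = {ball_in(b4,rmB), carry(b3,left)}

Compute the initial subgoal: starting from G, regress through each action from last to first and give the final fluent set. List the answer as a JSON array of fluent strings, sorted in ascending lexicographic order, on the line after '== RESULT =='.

Regress step by step:
  through step 3 (pick(b3,rmB,left)): drop {carry(b3,left)}, keep {ball_in(b4,rmB)}, require {ball_in(b3,rmB), free(left), robot_in(rmB)}
    → {ball_in(b3,rmB), ball_in(b4,rmB), free(left), robot_in(rmB)}
  through step 2 (go(rmA,rmB)): drop {robot_in(rmB)}, keep {ball_in(b3,rmB), ball_in(b4,rmB), free(left)}, require {robot_in(rmA)}
    → {ball_in(b3,rmB), ball_in(b4,rmB), free(left), robot_in(rmA)}
  through step 1 (go(rmC,rmA)): drop {robot_in(rmA)}, keep {ball_in(b3,rmB), ball_in(b4,rmB), free(left)}, require {robot_in(rmC)}
    → {ball_in(b3,rmB), ball_in(b4,rmB), free(left), robot_in(rmC)}

== RESULT ==
["ball_in(b3,rmB)", "ball_in(b4,rmB)", "free(left)", "robot_in(rmC)"]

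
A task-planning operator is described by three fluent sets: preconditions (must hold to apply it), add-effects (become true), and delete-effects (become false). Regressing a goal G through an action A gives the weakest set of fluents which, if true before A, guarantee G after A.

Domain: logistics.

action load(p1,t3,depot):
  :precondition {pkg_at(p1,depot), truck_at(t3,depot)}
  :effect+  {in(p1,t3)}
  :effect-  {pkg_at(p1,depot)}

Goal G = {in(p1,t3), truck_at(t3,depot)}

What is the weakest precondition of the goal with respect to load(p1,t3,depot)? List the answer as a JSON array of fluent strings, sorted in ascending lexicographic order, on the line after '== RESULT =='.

Regress:
  G ∩ del = {}  (empty — regression defined)
  G \ add = {in(p1,t3), truck_at(t3,depot)} \ {in(p1,t3)} = {truck_at(t3,depot)}
  ∪ pre   = {truck_at(t3,depot)} ∪ {pkg_at(p1,depot), truck_at(t3,depot)}
          = {pkg_at(p1,depot), truck_at(t3,depot)}

== RESULT ==
["pkg_at(p1,depot)", "truck_at(t3,depot)"]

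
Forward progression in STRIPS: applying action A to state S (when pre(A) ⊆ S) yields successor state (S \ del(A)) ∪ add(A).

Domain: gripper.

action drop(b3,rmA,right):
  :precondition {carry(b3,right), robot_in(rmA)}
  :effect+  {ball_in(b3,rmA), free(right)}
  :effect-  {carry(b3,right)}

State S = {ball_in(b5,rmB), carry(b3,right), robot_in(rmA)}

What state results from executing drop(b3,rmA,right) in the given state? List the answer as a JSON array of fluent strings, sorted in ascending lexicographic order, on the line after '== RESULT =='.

Progress:
  pre ⊆ S: {carry(b3,right), robot_in(rmA)} ⊆ S  — applicable
  S \ del = {ball_in(b5,rmB), robot_in(rmA)}
  ∪ add   = {ball_in(b3,rmA), ball_in(b5,rmB), free(right), robot_in(rmA)}

== RESULT ==
["ball_in(b3,rmA)", "ball_in(b5,rmB)", "free(right)", "robot_in(rmA)"]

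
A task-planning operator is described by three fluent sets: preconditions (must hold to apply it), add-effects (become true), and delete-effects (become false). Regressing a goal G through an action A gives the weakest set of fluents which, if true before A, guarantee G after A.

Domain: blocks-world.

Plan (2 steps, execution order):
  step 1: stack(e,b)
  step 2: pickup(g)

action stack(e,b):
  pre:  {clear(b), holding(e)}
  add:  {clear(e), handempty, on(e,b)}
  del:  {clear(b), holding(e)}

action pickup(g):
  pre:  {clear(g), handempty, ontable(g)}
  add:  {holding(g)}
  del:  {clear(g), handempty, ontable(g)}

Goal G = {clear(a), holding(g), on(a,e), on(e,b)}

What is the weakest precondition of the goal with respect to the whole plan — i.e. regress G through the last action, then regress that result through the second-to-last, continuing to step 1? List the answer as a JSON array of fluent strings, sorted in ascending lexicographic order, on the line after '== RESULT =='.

Work backward from the goal:
  through step 2 (pickup(g)): drop {holding(g)}, keep {clear(a), on(a,e), on(e,b)}, require {clear(g), handempty, ontable(g)}
    → {clear(a), clear(g), handempty, on(a,e), on(e,b), ontable(g)}
  through step 1 (stack(e,b)): drop {handempty, on(e,b)}, keep {clear(a), clear(g), on(a,e), ontable(g)}, require {clear(b), holding(e)}
    → {clear(a), clear(b), clear(g), holding(e), on(a,e), ontable(g)}

== RESULT ==
["clear(a)", "clear(b)", "clear(g)", "holding(e)", "on(a,e)", "ontable(g)"]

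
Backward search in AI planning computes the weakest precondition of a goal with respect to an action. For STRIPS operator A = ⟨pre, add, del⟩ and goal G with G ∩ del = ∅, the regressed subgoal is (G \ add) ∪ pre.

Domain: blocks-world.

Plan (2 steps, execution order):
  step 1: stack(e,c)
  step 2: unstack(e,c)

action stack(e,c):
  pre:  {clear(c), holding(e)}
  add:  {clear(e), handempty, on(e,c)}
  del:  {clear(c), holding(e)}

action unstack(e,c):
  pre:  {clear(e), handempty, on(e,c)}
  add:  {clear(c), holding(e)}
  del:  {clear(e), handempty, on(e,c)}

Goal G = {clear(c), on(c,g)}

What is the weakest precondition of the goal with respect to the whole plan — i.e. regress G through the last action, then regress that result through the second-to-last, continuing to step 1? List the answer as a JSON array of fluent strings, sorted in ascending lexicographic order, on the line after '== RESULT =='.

Regress step by step:
  through step 2 (unstack(e,c)): drop {clear(c)}, keep {on(c,g)}, require {clear(e), handempty, on(e,c)}
    → {clear(e), handempty, on(c,g), on(e,c)}
  through step 1 (stack(e,c)): drop {clear(e), handempty, on(e,c)}, keep {on(c,g)}, require {clear(c), holding(e)}
    → {clear(c), holding(e), on(c,g)}

== RESULT ==
["clear(c)", "holding(e)", "on(c,g)"]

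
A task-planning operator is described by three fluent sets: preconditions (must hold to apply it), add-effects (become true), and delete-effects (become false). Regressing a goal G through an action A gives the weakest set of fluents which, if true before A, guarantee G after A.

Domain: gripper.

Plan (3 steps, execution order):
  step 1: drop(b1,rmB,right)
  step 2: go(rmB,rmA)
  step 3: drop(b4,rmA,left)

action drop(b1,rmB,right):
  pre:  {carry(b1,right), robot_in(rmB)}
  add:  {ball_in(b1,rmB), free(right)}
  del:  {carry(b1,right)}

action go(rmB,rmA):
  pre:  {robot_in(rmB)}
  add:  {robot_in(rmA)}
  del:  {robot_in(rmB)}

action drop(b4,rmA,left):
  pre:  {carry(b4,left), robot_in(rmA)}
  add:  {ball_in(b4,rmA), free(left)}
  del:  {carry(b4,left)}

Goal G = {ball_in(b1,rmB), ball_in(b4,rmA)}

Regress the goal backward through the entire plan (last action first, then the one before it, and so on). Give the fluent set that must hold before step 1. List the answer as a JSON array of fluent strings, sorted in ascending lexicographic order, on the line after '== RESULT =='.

Regress step by step:
  through step 3 (drop(b4,rmA,left)): drop {ball_in(b4,rmA)}, keep {ball_in(b1,rmB)}, require {carry(b4,left), robot_in(rmA)}
    → {ball_in(b1,rmB), carry(b4,left), robot_in(rmA)}
  through step 2 (go(rmB,rmA)): drop {robot_in(rmA)}, keep {ball_in(b1,rmB), carry(b4,left)}, require {robot_in(rmB)}
    → {ball_in(b1,rmB), carry(b4,left), robot_in(rmB)}
  through step 1 (drop(b1,rmB,right)): drop {ball_in(b1,rmB)}, keep {carry(b4,left), robot_in(rmB)}, require {carry(b1,right), robot_in(rmB)}
    → {carry(b1,right), carry(b4,left), robot_in(rmB)}

== RESULT ==
["carry(b1,right)", "carry(b4,left)", "robot_in(rmB)"]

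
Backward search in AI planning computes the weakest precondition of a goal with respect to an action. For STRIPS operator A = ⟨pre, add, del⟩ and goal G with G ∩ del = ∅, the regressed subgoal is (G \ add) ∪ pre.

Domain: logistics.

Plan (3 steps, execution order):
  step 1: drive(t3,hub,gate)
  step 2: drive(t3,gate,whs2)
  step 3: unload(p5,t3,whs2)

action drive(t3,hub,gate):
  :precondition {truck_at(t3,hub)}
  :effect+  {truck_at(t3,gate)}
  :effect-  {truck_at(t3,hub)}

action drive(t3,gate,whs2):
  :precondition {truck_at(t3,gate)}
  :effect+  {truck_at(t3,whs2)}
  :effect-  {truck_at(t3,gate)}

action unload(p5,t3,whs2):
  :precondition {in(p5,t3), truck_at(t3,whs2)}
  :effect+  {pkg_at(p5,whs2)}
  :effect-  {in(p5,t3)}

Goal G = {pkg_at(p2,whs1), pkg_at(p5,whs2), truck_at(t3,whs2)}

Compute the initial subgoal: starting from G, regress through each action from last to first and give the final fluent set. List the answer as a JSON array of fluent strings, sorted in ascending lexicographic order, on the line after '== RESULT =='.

Work backward from the goal:
  through step 3 (unload(p5,t3,whs2)): drop {pkg_at(p5,whs2)}, keep {pkg_at(p2,whs1), truck_at(t3,whs2)}, require {in(p5,t3), truck_at(t3,whs2)}
    → {in(p5,t3), pkg_at(p2,whs1), truck_at(t3,whs2)}
  through step 2 (drive(t3,gate,whs2)): drop {truck_at(t3,whs2)}, keep {in(p5,t3), pkg_at(p2,whs1)}, require {truck_at(t3,gate)}
    → {in(p5,t3), pkg_at(p2,whs1), truck_at(t3,gate)}
  through step 1 (drive(t3,hub,gate)): drop {truck_at(t3,gate)}, keep {in(p5,t3), pkg_at(p2,whs1)}, require {truck_at(t3,hub)}
    → {in(p5,t3), pkg_at(p2,whs1), truck_at(t3,hub)}

== RESULT ==
["in(p5,t3)", "pkg_at(p2,whs1)", "truck_at(t3,hub)"]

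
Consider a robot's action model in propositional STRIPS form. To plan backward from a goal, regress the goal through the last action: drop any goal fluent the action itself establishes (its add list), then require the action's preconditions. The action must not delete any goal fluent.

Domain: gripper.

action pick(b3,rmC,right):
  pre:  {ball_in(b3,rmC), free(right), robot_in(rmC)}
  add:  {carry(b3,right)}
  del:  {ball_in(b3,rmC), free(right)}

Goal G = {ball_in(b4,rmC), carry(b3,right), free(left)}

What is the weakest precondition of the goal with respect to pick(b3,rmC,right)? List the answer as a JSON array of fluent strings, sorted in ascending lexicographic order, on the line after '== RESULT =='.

Compute (G \ add) ∪ pre:
  G ∩ del = {}  (empty — regression defined)
  G \ add = {ball_in(b4,rmC), carry(b3,right), free(left)} \ {carry(b3,right)} = {ball_in(b4,rmC), free(left)}
  ∪ pre   = {ball_in(b4,rmC), free(left)} ∪ {ball_in(b3,rmC), free(right), robot_in(rmC)}
          = {ball_in(b3,rmC), ball_in(b4,rmC), free(left), free(right), robot_in(rmC)}

== RESULT ==
["ball_in(b3,rmC)", "ball_in(b4,rmC)", "free(left)", "free(right)", "robot_in(rmC)"]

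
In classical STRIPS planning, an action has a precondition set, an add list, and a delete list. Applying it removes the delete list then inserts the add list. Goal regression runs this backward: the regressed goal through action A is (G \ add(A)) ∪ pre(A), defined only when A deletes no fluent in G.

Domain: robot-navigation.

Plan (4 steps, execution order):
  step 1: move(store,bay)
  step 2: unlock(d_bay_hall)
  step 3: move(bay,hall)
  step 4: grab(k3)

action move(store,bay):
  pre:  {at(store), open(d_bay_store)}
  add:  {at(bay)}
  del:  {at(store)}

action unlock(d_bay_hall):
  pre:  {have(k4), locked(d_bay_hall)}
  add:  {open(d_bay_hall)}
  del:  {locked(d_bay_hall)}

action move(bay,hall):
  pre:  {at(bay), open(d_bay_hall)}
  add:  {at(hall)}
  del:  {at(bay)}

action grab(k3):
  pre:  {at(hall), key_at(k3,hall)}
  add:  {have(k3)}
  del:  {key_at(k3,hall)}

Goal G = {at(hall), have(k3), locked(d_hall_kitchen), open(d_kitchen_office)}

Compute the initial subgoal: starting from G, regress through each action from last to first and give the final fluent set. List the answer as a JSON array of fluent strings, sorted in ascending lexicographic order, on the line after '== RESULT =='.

Regress step by step:
  through step 4 (grab(k3)): drop {have(k3)}, keep {at(hall), locked(d_hall_kitchen), open(d_kitchen_office)}, require {at(hall), key_at(k3,hall)}
    → {at(hall), key_at(k3,hall), locked(d_hall_kitchen), open(d_kitchen_office)}
  through step 3 (move(bay,hall)): drop {at(hall)}, keep {key_at(k3,hall), locked(d_hall_kitchen), open(d_kitchen_office)}, require {at(bay), open(d_bay_hall)}
    → {at(bay), key_at(k3,hall), locked(d_hall_kitchen), open(d_bay_hall), open(d_kitchen_office)}
  through step 2 (unlock(d_bay_hall)): drop {open(d_bay_hall)}, keep {at(bay), key_at(k3,hall), locked(d_hall_kitchen), open(d_kitchen_office)}, require {have(k4), locked(d_bay_hall)}
    → {at(bay), have(k4), key_at(k3,hall), locked(d_bay_hall), locked(d_hall_kitchen), open(d_kitchen_office)}
  through step 1 (move(store,bay)): drop {at(bay)}, keep {have(k4), key_at(k3,hall), locked(d_bay_hall), locked(d_hall_kitchen), open(d_kitchen_office)}, require {at(store), open(d_bay_store)}
    → {at(store), have(k4), key_at(k3,hall), locked(d_bay_hall), locked(d_hall_kitchen), open(d_bay_store), open(d_kitchen_office)}

== RESULT ==
["at(store)", "have(k4)", "key_at(k3,hall)", "locked(d_bay_hall)", "locked(d_hall_kitchen)", "open(d_bay_store)", "open(d_kitchen_office)"]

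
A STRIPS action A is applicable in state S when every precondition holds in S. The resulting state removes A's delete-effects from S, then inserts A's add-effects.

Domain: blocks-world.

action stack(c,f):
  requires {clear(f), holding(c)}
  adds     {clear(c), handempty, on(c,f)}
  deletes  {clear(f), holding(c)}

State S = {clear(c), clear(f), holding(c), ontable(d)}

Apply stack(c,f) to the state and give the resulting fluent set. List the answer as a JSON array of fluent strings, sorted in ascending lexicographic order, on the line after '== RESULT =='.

Compute (S \ del) ∪ add:
  pre ⊆ S: {clear(f), holding(c)} ⊆ S  — applicable
  S \ del = {clear(c), ontable(d)}
  ∪ add   = {clear(c), handempty, on(c,f), ontable(d)}

== RESULT ==
["clear(c)", "handempty", "on(c,f)", "ontable(d)"]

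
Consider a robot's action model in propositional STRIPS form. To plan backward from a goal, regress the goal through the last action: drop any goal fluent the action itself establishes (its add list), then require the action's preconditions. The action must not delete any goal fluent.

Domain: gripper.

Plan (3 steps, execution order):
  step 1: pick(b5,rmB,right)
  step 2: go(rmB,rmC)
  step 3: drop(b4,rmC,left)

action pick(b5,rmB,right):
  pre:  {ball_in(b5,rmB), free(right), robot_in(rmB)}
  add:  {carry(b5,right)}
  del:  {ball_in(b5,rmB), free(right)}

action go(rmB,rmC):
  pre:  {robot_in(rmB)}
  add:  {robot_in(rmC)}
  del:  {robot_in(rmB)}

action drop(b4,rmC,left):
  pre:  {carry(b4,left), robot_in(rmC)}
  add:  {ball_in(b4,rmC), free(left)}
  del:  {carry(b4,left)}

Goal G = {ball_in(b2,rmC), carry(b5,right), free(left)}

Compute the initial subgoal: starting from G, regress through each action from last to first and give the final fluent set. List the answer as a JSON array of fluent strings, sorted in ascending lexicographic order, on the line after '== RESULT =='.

Regress step by step:
  through step 3 (drop(b4,rmC,left)): drop {free(left)}, keep {ball_in(b2,rmC), carry(b5,right)}, require {carry(b4,left), robot_in(rmC)}
    → {ball_in(b2,rmC), carry(b4,left), carry(b5,right), robot_in(rmC)}
  through step 2 (go(rmB,rmC)): drop {robot_in(rmC)}, keep {ball_in(b2,rmC), carry(b4,left), carry(b5,right)}, require {robot_in(rmB)}
    → {ball_in(b2,rmC), carry(b4,left), carry(b5,right), robot_in(rmB)}
  through step 1 (pick(b5,rmB,right)): drop {carry(b5,right)}, keep {ball_in(b2,rmC), carry(b4,left), robot_in(rmB)}, require {ball_in(b5,rmB), free(right), robot_in(rmB)}
    → {ball_in(b2,rmC), ball_in(b5,rmB), carry(b4,left), free(right), robot_in(rmB)}

== RESULT ==
["ball_in(b2,rmC)", "ball_in(b5,rmB)", "carry(b4,left)", "free(right)", "robot_in(rmB)"]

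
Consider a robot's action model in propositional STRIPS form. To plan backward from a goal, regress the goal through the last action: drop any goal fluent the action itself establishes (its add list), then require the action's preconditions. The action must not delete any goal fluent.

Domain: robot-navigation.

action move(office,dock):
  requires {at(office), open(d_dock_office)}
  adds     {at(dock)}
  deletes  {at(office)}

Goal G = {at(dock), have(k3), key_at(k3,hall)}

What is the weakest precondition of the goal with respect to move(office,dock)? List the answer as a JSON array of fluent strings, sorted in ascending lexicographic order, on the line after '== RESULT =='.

Regress:
  G ∩ del = {}  (empty — regression defined)
  G \ add = {at(dock), have(k3), key_at(k3,hall)} \ {at(dock)} = {have(k3), key_at(k3,hall)}
  ∪ pre   = {have(k3), key_at(k3,hall)} ∪ {at(office), open(d_dock_office)}
          = {at(office), have(k3), key_at(k3,hall), open(d_dock_office)}

== RESULT ==
["at(office)", "have(k3)", "key_at(k3,hall)", "open(d_dock_office)"]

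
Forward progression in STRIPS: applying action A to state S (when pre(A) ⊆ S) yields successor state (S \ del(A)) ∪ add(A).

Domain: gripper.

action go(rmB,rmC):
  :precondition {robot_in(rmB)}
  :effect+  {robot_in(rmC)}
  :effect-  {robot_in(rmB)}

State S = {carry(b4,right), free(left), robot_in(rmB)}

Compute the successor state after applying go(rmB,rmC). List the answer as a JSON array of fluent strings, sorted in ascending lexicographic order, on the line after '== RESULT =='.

Compute (S \ del) ∪ add:
  pre ⊆ S: {robot_in(rmB)} ⊆ S  — applicable
  S \ del = {carry(b4,right), free(left)}
  ∪ add   = {carry(b4,right), free(left), robot_in(rmC)}

== RESULT ==
["carry(b4,right)", "free(left)", "robot_in(rmC)"]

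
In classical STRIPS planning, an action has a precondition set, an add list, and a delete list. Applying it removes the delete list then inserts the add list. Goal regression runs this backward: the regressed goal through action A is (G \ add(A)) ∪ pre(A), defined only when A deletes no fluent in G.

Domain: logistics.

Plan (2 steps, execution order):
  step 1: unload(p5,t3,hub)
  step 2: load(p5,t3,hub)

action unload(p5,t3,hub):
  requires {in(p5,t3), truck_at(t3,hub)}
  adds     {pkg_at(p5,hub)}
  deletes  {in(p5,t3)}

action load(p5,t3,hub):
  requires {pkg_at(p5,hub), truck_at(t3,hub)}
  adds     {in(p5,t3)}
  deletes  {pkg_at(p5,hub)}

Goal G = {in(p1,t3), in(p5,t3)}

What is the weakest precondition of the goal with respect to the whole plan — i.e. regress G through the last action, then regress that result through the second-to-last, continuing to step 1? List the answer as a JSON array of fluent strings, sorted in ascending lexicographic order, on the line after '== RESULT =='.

Regress step by step:
  through step 2 (load(p5,t3,hub)): drop {in(p5,t3)}, keep {in(p1,t3)}, require {pkg_at(p5,hub), truck_at(t3,hub)}
    → {in(p1,t3), pkg_at(p5,hub), truck_at(t3,hub)}
  through step 1 (unload(p5,t3,hub)): drop {pkg_at(p5,hub)}, keep {in(p1,t3), truck_at(t3,hub)}, require {in(p5,t3), truck_at(t3,hub)}
    → {in(p1,t3), in(p5,t3), truck_at(t3,hub)}

== RESULT ==
["in(p1,t3)", "in(p5,t3)", "truck_at(t3,hub)"]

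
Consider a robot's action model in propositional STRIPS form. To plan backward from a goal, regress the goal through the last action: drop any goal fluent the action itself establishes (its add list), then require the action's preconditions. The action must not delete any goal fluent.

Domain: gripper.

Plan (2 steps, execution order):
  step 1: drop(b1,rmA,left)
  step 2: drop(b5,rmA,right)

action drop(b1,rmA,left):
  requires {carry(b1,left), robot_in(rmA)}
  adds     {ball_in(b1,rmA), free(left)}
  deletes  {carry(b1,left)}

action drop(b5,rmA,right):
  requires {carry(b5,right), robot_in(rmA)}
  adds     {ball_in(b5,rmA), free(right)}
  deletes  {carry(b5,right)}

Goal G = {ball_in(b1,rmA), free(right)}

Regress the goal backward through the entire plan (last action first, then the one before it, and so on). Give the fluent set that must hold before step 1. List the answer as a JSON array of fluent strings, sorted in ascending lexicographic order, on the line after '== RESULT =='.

Regress step by step:
  through step 2 (drop(b5,rmA,right)): drop {free(right)}, keep {ball_in(b1,rmA)}, require {carry(b5,right), robot_in(rmA)}
    → {ball_in(b1,rmA), carry(b5,right), robot_in(rmA)}
  through step 1 (drop(b1,rmA,left)): drop {ball_in(b1,rmA)}, keep {carry(b5,right), robot_in(rmA)}, require {carry(b1,left), robot_in(rmA)}
    → {carry(b1,left), carry(b5,right), robot_in(rmA)}

== RESULT ==
["carry(b1,left)", "carry(b5,right)", "robot_in(rmA)"]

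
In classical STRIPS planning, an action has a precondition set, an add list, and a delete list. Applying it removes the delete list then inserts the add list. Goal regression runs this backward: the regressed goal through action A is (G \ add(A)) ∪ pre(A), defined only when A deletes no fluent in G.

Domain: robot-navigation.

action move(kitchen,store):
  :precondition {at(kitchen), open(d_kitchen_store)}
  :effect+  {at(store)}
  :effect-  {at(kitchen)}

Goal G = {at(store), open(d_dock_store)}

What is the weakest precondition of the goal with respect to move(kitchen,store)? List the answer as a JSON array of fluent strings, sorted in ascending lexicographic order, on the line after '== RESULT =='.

Compute (G \ add) ∪ pre:
  G ∩ del = {}  (empty — regression defined)
  G \ add = {at(store), open(d_dock_store)} \ {at(store)} = {open(d_dock_store)}
  ∪ pre   = {open(d_dock_store)} ∪ {at(kitchen), open(d_kitchen_store)}
          = {at(kitchen), open(d_dock_store), open(d_kitchen_store)}

== RESULT ==
["at(kitchen)", "open(d_dock_store)", "open(d_kitchen_store)"]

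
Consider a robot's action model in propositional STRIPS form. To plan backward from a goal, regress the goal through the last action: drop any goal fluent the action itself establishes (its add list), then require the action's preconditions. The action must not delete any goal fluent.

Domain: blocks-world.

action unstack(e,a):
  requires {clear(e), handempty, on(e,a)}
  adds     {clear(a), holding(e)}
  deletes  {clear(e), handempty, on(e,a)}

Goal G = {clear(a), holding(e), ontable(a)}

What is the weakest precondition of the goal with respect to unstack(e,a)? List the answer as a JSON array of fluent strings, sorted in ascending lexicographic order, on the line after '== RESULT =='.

Regress:
  G ∩ del = {}  (empty — regression defined)
  G \ add = {clear(a), holding(e), ontable(a)} \ {clear(a), holding(e)} = {ontable(a)}
  ∪ pre   = {ontable(a)} ∪ {clear(e), handempty, on(e,a)}
          = {clear(e), handempty, on(e,a), ontable(a)}

== RESULT ==
["clear(e)", "handempty", "on(e,a)", "ontable(a)"]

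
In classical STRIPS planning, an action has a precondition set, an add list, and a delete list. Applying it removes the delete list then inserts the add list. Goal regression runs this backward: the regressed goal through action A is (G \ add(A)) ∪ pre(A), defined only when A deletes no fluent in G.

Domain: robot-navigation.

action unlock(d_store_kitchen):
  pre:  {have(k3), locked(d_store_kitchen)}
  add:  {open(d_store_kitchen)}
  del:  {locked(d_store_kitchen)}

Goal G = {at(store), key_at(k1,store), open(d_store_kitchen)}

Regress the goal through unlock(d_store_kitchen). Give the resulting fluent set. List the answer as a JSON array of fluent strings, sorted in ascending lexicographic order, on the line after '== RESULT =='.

Regress:
  G ∩ del = {}  (empty — regression defined)
  G \ add = {at(store), key_at(k1,store), open(d_store_kitchen)} \ {open(d_store_kitchen)} = {at(store), key_at(k1,store)}
  ∪ pre   = {at(store), key_at(k1,store)} ∪ {have(k3), locked(d_store_kitchen)}
          = {at(store), have(k3), key_at(k1,store), locked(d_store_kitchen)}

== RESULT ==
["at(store)", "have(k3)", "key_at(k1,store)", "locked(d_store_kitchen)"]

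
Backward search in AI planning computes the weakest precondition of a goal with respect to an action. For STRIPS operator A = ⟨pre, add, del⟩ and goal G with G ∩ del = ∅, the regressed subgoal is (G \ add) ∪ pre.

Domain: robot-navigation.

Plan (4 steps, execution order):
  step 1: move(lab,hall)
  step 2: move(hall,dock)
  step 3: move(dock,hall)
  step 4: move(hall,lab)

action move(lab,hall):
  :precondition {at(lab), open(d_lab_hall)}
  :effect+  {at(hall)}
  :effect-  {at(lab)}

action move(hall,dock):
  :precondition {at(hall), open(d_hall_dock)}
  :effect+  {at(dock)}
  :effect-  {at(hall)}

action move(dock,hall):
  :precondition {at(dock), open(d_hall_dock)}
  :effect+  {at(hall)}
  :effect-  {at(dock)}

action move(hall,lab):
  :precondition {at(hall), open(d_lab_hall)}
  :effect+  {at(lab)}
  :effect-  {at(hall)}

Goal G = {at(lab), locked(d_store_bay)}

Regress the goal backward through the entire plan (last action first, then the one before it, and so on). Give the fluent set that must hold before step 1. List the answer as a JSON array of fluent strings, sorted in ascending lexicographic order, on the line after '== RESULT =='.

Regress step by step:
  through step 4 (move(hall,lab)): drop {at(lab)}, keep {locked(d_store_bay)}, require {at(hall), open(d_lab_hall)}
    → {at(hall), locked(d_store_bay), open(d_lab_hall)}
  through step 3 (move(dock,hall)): drop {at(hall)}, keep {locked(d_store_bay), open(d_lab_hall)}, require {at(dock), open(d_hall_dock)}
    → {at(dock), locked(d_store_bay), open(d_hall_dock), open(d_lab_hall)}
  through step 2 (move(hall,dock)): drop {at(dock)}, keep {locked(d_store_bay), open(d_hall_dock), open(d_lab_hall)}, require {at(hall), open(d_hall_dock)}
    → {at(hall), locked(d_store_bay), open(d_hall_dock), open(d_lab_hall)}
  through step 1 (move(lab,hall)): drop {at(hall)}, keep {locked(d_store_bay), open(d_hall_dock), open(d_lab_hall)}, require {at(lab), open(d_lab_hall)}
    → {at(lab), locked(d_store_bay), open(d_hall_dock), open(d_lab_hall)}

== RESULT ==
["at(lab)", "locked(d_store_bay)", "open(d_hall_dock)", "open(d_lab_hall)"]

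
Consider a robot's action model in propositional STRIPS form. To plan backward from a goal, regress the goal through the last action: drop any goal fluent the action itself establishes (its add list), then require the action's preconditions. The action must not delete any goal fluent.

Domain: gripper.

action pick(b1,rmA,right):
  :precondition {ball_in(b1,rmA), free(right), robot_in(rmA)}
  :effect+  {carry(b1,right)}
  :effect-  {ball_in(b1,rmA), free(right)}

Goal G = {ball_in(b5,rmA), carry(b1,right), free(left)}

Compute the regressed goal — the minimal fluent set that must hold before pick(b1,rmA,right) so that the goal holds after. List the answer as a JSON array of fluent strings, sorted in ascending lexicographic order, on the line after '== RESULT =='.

Regress:
  G ∩ del = {}  (empty — regression defined)
  G \ add = {ball_in(b5,rmA), carry(b1,right), free(left)} \ {carry(b1,right)} = {ball_in(b5,rmA), free(left)}
  ∪ pre   = {ball_in(b5,rmA), free(left)} ∪ {ball_in(b1,rmA), free(right), robot_in(rmA)}
          = {ball_in(b1,rmA), ball_in(b5,rmA), free(left), free(right), robot_in(rmA)}

== RESULT ==
["ball_in(b1,rmA)", "ball_in(b5,rmA)", "free(left)", "free(right)", "robot_in(rmA)"]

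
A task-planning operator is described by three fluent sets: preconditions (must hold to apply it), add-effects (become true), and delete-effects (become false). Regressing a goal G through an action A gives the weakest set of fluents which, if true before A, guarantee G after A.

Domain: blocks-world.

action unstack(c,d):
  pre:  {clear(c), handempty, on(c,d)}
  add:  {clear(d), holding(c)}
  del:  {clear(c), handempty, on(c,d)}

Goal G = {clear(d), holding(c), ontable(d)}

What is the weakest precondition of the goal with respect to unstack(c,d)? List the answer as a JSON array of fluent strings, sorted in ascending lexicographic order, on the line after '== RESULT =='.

Regress:
  G ∩ del = {}  (empty — regression defined)
  G \ add = {clear(d), holding(c), ontable(d)} \ {clear(d), holding(c)} = {ontable(d)}
  ∪ pre   = {ontable(d)} ∪ {clear(c), handempty, on(c,d)}
          = {clear(c), handempty, on(c,d), ontable(d)}

== RESULT ==
["clear(c)", "handempty", "on(c,d)", "ontable(d)"]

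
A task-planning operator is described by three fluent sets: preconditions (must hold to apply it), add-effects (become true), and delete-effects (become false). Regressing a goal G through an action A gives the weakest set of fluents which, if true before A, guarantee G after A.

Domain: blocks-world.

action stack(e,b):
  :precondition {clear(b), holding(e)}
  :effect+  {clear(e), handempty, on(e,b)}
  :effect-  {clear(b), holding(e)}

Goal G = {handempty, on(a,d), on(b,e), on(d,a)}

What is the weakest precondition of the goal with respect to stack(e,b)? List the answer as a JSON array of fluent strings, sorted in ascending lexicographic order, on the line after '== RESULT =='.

Compute (G \ add) ∪ pre:
  G ∩ del = {}  (empty — regression defined)
  G \ add = {handempty, on(a,d), on(b,e), on(d,a)} \ {clear(e), handempty, on(e,b)} = {on(a,d), on(b,e), on(d,a)}
  ∪ pre   = {on(a,d), on(b,e), on(d,a)} ∪ {clear(b), holding(e)}
          = {clear(b), holding(e), on(a,d), on(b,e), on(d,a)}

== RESULT ==
["clear(b)", "holding(e)", "on(a,d)", "on(b,e)", "on(d,a)"]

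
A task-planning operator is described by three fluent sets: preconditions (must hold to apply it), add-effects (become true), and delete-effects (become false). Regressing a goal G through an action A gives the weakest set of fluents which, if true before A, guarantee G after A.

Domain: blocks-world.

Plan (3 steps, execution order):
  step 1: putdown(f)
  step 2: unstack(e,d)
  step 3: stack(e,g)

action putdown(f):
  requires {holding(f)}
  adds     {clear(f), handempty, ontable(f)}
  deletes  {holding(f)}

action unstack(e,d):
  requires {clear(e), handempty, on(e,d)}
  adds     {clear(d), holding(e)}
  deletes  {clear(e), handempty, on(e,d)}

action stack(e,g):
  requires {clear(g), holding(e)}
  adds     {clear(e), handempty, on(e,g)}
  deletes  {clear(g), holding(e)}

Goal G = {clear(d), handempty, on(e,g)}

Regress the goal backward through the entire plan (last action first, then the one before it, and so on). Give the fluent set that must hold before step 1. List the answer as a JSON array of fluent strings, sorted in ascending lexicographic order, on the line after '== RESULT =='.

Regress step by step:
  through step 3 (stack(e,g)): drop {handempty, on(e,g)}, keep {clear(d)}, require {clear(g), holding(e)}
    → {clear(d), clear(g), holding(e)}
  through step 2 (unstack(e,d)): drop {clear(d), holding(e)}, keep {clear(g)}, require {clear(e), handempty, on(e,d)}
    → {clear(e), clear(g), handempty, on(e,d)}
  through step 1 (putdown(f)): drop {handempty}, keep {clear(e), clear(g), on(e,d)}, require {holding(f)}
    → {clear(e), clear(g), holding(f), on(e,d)}

== RESULT ==
["clear(e)", "clear(g)", "holding(f)", "on(e,d)"]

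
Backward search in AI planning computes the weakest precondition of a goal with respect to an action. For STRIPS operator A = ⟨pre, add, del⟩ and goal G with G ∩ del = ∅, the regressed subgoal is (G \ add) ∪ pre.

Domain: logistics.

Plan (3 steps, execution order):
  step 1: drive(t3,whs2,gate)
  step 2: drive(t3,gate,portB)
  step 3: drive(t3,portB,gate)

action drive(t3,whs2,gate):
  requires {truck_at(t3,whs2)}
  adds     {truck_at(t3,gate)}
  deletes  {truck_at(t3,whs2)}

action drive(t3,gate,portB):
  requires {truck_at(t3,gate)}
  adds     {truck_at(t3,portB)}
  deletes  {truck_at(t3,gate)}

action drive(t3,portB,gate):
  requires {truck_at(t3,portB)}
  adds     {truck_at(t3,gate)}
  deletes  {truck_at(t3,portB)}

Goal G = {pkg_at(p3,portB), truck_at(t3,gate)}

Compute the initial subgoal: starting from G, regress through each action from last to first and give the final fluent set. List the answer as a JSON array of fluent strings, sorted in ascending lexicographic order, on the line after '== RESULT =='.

Work backward from the goal:
  through step 3 (drive(t3,portB,gate)): drop {truck_at(t3,gate)}, keep {pkg_at(p3,portB)}, require {truck_at(t3,portB)}
    → {pkg_at(p3,portB), truck_at(t3,portB)}
  through step 2 (drive(t3,gate,portB)): drop {truck_at(t3,portB)}, keep {pkg_at(p3,portB)}, require {truck_at(t3,gate)}
    → {pkg_at(p3,portB), truck_at(t3,gate)}
  through step 1 (drive(t3,whs2,gate)): drop {truck_at(t3,gate)}, keep {pkg_at(p3,portB)}, require {truck_at(t3,whs2)}
    → {pkg_at(p3,portB), truck_at(t3,whs2)}

== RESULT ==
["pkg_at(p3,portB)", "truck_at(t3,whs2)"]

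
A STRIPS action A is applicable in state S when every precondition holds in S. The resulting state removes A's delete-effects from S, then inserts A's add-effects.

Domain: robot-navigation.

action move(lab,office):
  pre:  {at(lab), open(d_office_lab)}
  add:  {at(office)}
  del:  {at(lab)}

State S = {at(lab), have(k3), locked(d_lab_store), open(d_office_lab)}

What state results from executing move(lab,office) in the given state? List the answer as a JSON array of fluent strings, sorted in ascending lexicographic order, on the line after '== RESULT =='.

Progress:
  pre ⊆ S: {at(lab), open(d_office_lab)} ⊆ S  — applicable
  S \ del = {have(k3), locked(d_lab_store), open(d_office_lab)}
  ∪ add   = {at(office), have(k3), locked(d_lab_store), open(d_office_lab)}

== RESULT ==
["at(office)", "have(k3)", "locked(d_lab_store)", "open(d_office_lab)"]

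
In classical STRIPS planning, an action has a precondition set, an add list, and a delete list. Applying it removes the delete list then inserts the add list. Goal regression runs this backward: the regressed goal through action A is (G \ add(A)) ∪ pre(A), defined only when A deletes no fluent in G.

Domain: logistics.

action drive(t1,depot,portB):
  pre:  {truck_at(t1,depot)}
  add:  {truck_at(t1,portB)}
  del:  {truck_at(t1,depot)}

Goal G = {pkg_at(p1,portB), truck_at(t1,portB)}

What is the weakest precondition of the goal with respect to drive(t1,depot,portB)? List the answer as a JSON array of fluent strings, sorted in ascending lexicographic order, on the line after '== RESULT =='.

Regress:
  G ∩ del = {}  (empty — regression defined)
  G \ add = {pkg_at(p1,portB), truck_at(t1,portB)} \ {truck_at(t1,portB)} = {pkg_at(p1,portB)}
  ∪ pre   = {pkg_at(p1,portB)} ∪ {truck_at(t1,depot)}
          = {pkg_at(p1,portB), truck_at(t1,depot)}

== RESULT ==
["pkg_at(p1,portB)", "truck_at(t1,depot)"]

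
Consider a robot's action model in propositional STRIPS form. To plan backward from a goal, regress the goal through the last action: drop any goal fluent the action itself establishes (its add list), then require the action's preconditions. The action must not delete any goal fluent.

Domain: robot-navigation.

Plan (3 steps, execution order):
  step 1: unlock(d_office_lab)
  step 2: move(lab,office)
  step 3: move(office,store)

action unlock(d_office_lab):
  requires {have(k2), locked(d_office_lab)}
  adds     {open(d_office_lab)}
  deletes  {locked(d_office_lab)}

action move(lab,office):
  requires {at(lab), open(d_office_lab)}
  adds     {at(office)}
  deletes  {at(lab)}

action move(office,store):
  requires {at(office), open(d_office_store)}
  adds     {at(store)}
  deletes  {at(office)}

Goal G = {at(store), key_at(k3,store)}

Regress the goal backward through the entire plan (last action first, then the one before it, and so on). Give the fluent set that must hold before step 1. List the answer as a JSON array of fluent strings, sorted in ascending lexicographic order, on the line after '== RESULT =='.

Regress step by step:
  through step 3 (move(office,store)): drop {at(store)}, keep {key_at(k3,store)}, require {at(office), open(d_office_store)}
    → {at(office), key_at(k3,store), open(d_office_store)}
  through step 2 (move(lab,office)): drop {at(office)}, keep {key_at(k3,store), open(d_office_store)}, require {at(lab), open(d_office_lab)}
    → {at(lab), key_at(k3,store), open(d_office_lab), open(d_office_store)}
  through step 1 (unlock(d_office_lab)): drop {open(d_office_lab)}, keep {at(lab), key_at(k3,store), open(d_office_store)}, require {have(k2), locked(d_office_lab)}
    → {at(lab), have(k2), key_at(k3,store), locked(d_office_lab), open(d_office_store)}

== RESULT ==
["at(lab)", "have(k2)", "key_at(k3,store)", "locked(d_office_lab)", "open(d_office_store)"]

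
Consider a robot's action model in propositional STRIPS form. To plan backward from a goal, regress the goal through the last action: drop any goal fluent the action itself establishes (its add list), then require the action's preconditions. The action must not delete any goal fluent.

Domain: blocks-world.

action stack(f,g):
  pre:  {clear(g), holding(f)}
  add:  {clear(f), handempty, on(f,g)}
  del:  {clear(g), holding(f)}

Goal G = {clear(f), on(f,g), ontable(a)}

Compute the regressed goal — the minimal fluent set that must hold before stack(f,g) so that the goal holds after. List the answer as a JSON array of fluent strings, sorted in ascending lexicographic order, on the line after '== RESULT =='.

Compute (G \ add) ∪ pre:
  G ∩ del = {}  (empty — regression defined)
  G \ add = {clear(f), on(f,g), ontable(a)} \ {clear(f), handempty, on(f,g)} = {ontable(a)}
  ∪ pre   = {ontable(a)} ∪ {clear(g), holding(f)}
          = {clear(g), holding(f), ontable(a)}

== RESULT ==
["clear(g)", "holding(f)", "ontable(a)"]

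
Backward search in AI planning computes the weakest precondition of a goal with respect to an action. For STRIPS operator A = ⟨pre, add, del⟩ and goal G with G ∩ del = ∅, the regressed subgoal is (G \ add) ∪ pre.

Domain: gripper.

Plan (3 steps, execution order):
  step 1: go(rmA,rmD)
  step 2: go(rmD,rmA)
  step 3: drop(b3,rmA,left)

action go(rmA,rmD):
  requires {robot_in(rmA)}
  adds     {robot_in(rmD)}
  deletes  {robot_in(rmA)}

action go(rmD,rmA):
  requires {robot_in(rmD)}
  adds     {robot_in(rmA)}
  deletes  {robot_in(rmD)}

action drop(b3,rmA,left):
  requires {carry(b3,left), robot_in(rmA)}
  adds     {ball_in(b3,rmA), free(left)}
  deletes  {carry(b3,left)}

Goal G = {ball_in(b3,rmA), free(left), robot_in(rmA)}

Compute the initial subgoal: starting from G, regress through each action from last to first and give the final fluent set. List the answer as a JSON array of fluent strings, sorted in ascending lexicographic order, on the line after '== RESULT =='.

Regress step by step:
  through step 3 (drop(b3,rmA,left)): drop {ball_in(b3,rmA), free(left)}, keep {robot_in(rmA)}, require {carry(b3,left), robot_in(rmA)}
    → {carry(b3,left), robot_in(rmA)}
  through step 2 (go(rmD,rmA)): drop {robot_in(rmA)}, keep {carry(b3,left)}, require {robot_in(rmD)}
    → {carry(b3,left), robot_in(rmD)}
  through step 1 (go(rmA,rmD)): drop {robot_in(rmD)}, keep {carry(b3,left)}, require {robot_in(rmA)}
    → {carry(b3,left), robot_in(rmA)}

== RESULT ==
["carry(b3,left)", "robot_in(rmA)"]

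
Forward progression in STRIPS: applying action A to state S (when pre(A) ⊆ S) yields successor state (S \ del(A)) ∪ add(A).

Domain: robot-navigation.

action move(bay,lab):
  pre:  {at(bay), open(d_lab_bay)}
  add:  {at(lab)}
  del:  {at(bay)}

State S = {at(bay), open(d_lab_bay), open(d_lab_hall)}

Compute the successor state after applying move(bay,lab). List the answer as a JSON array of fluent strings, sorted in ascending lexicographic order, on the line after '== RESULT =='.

Progress:
  pre ⊆ S: {at(bay), open(d_lab_bay)} ⊆ S  — applicable
  S \ del = {open(d_lab_bay), open(d_lab_hall)}
  ∪ add   = {at(lab), open(d_lab_bay), open(d_lab_hall)}

== RESULT ==
["at(lab)", "open(d_lab_bay)", "open(d_lab_hall)"]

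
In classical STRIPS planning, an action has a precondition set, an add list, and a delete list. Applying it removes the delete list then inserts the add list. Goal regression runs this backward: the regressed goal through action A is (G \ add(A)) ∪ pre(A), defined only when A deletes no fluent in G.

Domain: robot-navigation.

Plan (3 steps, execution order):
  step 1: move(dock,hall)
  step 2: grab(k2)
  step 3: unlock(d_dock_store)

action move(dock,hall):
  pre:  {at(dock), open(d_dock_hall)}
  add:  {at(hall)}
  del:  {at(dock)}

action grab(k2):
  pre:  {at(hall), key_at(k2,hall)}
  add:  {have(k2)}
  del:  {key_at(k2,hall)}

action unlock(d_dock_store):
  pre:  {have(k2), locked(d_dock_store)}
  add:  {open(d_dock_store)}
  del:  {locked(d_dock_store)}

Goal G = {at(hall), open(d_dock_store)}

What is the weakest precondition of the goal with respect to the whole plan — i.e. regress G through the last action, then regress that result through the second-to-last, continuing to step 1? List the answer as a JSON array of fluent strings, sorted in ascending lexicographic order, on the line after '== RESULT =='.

Work backward from the goal:
  through step 3 (unlock(d_dock_store)): drop {open(d_dock_store)}, keep {at(hall)}, require {have(k2), locked(d_dock_store)}
    → {at(hall), have(k2), locked(d_dock_store)}
  through step 2 (grab(k2)): drop {have(k2)}, keep {at(hall), locked(d_dock_store)}, require {at(hall), key_at(k2,hall)}
    → {at(hall), key_at(k2,hall), locked(d_dock_store)}
  through step 1 (move(dock,hall)): drop {at(hall)}, keep {key_at(k2,hall), locked(d_dock_store)}, require {at(dock), open(d_dock_hall)}
    → {at(dock), key_at(k2,hall), locked(d_dock_store), open(d_dock_hall)}

== RESULT ==
["at(dock)", "key_at(k2,hall)", "locked(d_dock_store)", "open(d_dock_hall)"]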